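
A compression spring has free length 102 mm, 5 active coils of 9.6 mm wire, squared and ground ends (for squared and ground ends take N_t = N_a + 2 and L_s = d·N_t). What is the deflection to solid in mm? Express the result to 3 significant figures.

34.8 mm

N_t = 7; L_s = 9.6·7 = 67.2 mm
δ_solid = L₀ − L_s = 102 − 67.2 = 34.8 mm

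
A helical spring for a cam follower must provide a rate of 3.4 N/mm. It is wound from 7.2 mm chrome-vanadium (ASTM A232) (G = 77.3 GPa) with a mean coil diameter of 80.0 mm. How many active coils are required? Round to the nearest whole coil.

N_a = Gd⁴/(8D³k) = (77.3×10³ × 7.2⁴)/(8 × 80.0³ × 3.4)
    = 2.07735e+08 / 1.39264e+07 = 14.92 → 15 coils

15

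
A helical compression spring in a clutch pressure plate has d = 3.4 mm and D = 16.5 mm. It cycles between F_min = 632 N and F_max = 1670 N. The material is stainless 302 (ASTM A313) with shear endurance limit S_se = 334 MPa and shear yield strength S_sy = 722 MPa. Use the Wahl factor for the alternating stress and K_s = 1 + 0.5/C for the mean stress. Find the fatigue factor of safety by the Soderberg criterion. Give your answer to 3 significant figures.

C = D/d = 16.5/3.4 = 4.8529; K_W = (4C−1)/(4C−4)+0.615/C = 1.3214; K_s = 1+0.5/C = 1.1030
F_a = (F_max−F_min)/2 = 519 N; F_m = (F_max+F_min)/2 = 1151 N
τ_a = K_W·8F_aD/(πd³) = 1.3214 × 554.82 = 733.13 MPa
τ_m = K_s·8F_mD/(πd³) = 1.1030 × 1230.4 = 1357.2 MPa
Soderberg: 1/n_f = τ_a/S_se + τ_m/S_sy = 733.13/334 + 1357.2/722 = 2.19501 + 1.87981 = 4.0748
n_f = 1/4.0748 = 0.2454

0.245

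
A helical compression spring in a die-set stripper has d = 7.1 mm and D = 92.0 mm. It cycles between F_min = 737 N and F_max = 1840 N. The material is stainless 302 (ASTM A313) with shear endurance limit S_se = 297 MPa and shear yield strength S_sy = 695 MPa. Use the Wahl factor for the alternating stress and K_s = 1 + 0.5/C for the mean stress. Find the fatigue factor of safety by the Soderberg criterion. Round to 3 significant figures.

0.383

C = D/d = 92.0/7.1 = 12.9577; K_W = (4C−1)/(4C−4)+0.615/C = 1.1102; K_s = 1+0.5/C = 1.0386
F_a = (F_max−F_min)/2 = 551.5 N; F_m = (F_max+F_min)/2 = 1288.5 N
τ_a = K_W·8F_aD/(πd³) = 1.1102 × 360.99 = 400.77 MPa
τ_m = K_s·8F_mD/(πd³) = 1.0386 × 843.41 = 875.95 MPa
Soderberg: 1/n_f = τ_a/S_se + τ_m/S_sy = 400.77/297 + 875.95/695 = 1.34939 + 1.26036 = 2.6097
n_f = 1/2.6097 = 0.3832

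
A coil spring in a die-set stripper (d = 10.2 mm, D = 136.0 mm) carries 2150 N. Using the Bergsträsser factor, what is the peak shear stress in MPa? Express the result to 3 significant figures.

771 MPa

Spring index C = D/d = 136.0/10.2 = 13.3333
K_B = (4C+2)/(4C−3) = 55.333/50.333 = 1.0993
τ₀ = 8FD/(πd³) = 8·2150·136.0/(π·10.2³) = 2.3392e+06/3333.9 = 701.64 MPa
τ_max = K·τ₀ = 1.0993 × 701.64 = 771.34 MPa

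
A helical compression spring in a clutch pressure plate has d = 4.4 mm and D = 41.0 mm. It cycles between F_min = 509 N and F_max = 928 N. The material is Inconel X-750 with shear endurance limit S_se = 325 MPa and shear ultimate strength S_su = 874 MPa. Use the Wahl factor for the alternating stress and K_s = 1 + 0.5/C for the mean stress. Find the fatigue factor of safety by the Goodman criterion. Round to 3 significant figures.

0.506

C = D/d = 41.0/4.4 = 9.3182; K_W = (4C−1)/(4C−4)+0.615/C = 1.1562; K_s = 1+0.5/C = 1.0537
F_a = (F_max−F_min)/2 = 209.5 N; F_m = (F_max+F_min)/2 = 718.5 N
τ_a = K_W·8F_aD/(πd³) = 1.1562 × 256.77 = 296.87 MPa
τ_m = K_s·8F_mD/(πd³) = 1.0537 × 880.63 = 927.88 MPa
Goodman: 1/n_f = τ_a/S_se + τ_m/S_su = 296.87/325 + 927.88/874 = 0.91345 + 1.06165 = 1.9751
n_f = 1/1.9751 = 0.5063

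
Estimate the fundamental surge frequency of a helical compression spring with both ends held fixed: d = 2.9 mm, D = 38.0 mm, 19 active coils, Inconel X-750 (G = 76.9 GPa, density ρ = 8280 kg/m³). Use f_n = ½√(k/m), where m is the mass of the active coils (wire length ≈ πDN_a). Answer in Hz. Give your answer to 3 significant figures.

36.3 Hz

k = Gd⁴/(8D³N_a) = (76.9×10³)(2.9⁴)/(8·38.0³·19) = 0.65211 N/mm = 652.11 N/m
Wire length L = πDN_a = π·38.0·19 = 2268.2 mm
m = ρ·(πd²/4)·L = 8280 × 6.6052×10⁻⁶ m² × 2.2682 m = 0.12405 kg
f_n = ½√(k/m) = 0.5·√(652.11/0.12405) = 0.5·√(5256.8) = 36.252 Hz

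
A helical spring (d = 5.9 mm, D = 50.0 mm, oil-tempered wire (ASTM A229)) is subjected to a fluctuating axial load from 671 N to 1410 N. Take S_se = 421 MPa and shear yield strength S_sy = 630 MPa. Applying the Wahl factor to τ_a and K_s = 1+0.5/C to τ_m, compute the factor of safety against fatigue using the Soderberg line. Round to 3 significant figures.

0.581

C = D/d = 50.0/5.9 = 8.4746; K_W = (4C−1)/(4C−4)+0.615/C = 1.1729; K_s = 1+0.5/C = 1.0590
F_a = (F_max−F_min)/2 = 369.5 N; F_m = (F_max+F_min)/2 = 1040.5 N
τ_a = K_W·8F_aD/(πd³) = 1.1729 × 229.07 = 268.68 MPa
τ_m = K_s·8F_mD/(πd³) = 1.0590 × 645.05 = 683.11 MPa
Soderberg: 1/n_f = τ_a/S_se + τ_m/S_sy = 268.68/421 + 683.11/630 = 0.63819 + 1.08431 = 1.7225
n_f = 1/1.7225 = 0.5806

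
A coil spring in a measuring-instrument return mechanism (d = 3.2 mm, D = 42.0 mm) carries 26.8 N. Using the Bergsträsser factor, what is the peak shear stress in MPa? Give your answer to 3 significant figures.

Spring index C = D/d = 42.0/3.2 = 13.1250
K_B = (4C+2)/(4C−3) = 54.500/49.500 = 1.1010
τ₀ = 8FD/(πd³) = 8·26.8·42.0/(π·3.2³) = 9004.8/102.94 = 87.473 MPa
τ_max = K·τ₀ = 1.1010 × 87.473 = 96.309 MPa

96.3 MPa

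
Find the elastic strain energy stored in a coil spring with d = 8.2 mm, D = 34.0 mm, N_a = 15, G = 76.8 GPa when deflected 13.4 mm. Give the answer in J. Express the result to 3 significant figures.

k = Gd⁴/(8D³N_a) = (76.8×10³)(8.2⁴)/(8·34.0³·15) = 73.62 N/mm
U = ½kδ² = 0.5 × 73.62 × 13.4² = 6609.6 N·mm = 6.6096 J

6.61 J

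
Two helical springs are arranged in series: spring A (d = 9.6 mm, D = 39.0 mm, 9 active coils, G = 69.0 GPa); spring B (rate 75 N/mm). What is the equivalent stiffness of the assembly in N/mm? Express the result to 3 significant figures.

48.5 N/mm

k_A = Gd⁴/(8D³N_a) = (69.0×10³)(9.6⁴)/(8·39.0³·9) = 137.22 N/mm
Series: 1/k_eq = 1/137.22 + 1/75 = 0.020621; k_eq = 48.494 N/mm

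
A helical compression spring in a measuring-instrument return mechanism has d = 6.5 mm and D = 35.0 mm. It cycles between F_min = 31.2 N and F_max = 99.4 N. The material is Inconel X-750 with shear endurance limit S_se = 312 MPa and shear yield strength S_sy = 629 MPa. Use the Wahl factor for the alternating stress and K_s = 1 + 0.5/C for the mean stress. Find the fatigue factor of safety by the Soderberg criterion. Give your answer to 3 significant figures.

C = D/d = 35.0/6.5 = 5.3846; K_W = (4C−1)/(4C−4)+0.615/C = 1.2853; K_s = 1+0.5/C = 1.0929
F_a = (F_max−F_min)/2 = 34.1 N; F_m = (F_max+F_min)/2 = 65.3 N
τ_a = K_W·8F_aD/(πd³) = 1.2853 × 11.067 = 14.224 MPa
τ_m = K_s·8F_mD/(πd³) = 1.0929 × 21.192 = 23.16 MPa
Soderberg: 1/n_f = τ_a/S_se + τ_m/S_sy = 14.224/312 + 23.16/629 = 0.04559 + 0.03682 = 0.08241
n_f = 1/0.08241 = 12.13

12.1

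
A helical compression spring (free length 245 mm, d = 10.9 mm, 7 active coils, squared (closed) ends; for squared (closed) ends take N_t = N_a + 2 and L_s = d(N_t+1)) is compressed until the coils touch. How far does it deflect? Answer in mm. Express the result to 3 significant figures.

136 mm

N_t = 9; L_s = 10.9·10 = 109 mm
δ_solid = L₀ − L_s = 245 − 109 = 136 mm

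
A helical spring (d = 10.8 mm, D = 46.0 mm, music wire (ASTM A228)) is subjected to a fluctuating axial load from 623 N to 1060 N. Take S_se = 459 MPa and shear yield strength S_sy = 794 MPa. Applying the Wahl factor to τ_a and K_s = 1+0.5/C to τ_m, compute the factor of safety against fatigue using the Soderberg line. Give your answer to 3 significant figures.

5.85

C = D/d = 46.0/10.8 = 4.2593; K_W = (4C−1)/(4C−4)+0.615/C = 1.3745; K_s = 1+0.5/C = 1.1174
F_a = (F_max−F_min)/2 = 218.5 N; F_m = (F_max+F_min)/2 = 841.5 N
τ_a = K_W·8F_aD/(πd³) = 1.3745 × 20.318 = 27.927 MPa
τ_m = K_s·8F_mD/(πd³) = 1.1174 × 78.249 = 87.435 MPa
Soderberg: 1/n_f = τ_a/S_se + τ_m/S_sy = 27.927/459 + 87.435/794 = 0.06084 + 0.11012 = 0.17096
n_f = 1/0.17096 = 5.849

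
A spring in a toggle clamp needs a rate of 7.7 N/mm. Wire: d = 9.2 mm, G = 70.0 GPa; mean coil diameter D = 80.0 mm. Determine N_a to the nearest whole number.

16

N_a = Gd⁴/(8D³k) = (70.0×10³ × 9.2⁴)/(8 × 80.0³ × 7.7)
    = 5.01475e+08 / 3.15392e+07 = 15.9 → 16 coils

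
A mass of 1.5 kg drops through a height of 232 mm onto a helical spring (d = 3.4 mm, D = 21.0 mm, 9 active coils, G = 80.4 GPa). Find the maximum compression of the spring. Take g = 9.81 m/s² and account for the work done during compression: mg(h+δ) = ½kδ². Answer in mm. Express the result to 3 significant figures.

k = Gd⁴/(8D³N_a) = (80.4×10³)(3.4⁴)/(8·21.0³·9) = 16.113 N/mm
W = mg = 1.5 × 9.81 = 14.715 N
½kδ² − Wδ − Wh = 0 → δ = (W + √(W² + 2kWh))/k
δ = (14.715 + √(216.53 + 110017))/16.113 = (14.715 + 332.01)/16.113 = 21.518 mm

21.5 mm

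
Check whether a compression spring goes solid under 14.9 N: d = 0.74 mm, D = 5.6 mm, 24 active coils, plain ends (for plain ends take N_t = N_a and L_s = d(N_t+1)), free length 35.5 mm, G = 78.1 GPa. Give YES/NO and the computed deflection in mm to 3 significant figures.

YES, δ = 21.5 mm

k = Gd⁴/(8D³N_a) = (78.1×10³)(0.74⁴)/(8·5.6³·24) = 0.69456 N/mm
N_t = 24; L_s = 0.74·25 = 18.5 mm; δ_solid = L₀ − L_s = 35.5 − 18.5 = 17 mm
δ = F/k = 14.9/0.69456 = 21.452 mm
δ ≥ δ_solid → spring goes solid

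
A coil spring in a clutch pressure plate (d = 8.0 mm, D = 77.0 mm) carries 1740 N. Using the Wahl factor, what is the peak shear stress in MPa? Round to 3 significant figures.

767 MPa

Spring index C = D/d = 77.0/8.0 = 9.6250
K_W = (4C−1)/(4C−4) + 0.615/C = 37.500/34.500 + 0.0639 = 1.1509
τ₀ = 8FD/(πd³) = 8·1740·77.0/(π·8.0³) = 1.07184e+06/1608.5 = 666.36 MPa
τ_max = K·τ₀ = 1.1509 × 666.36 = 766.88 MPa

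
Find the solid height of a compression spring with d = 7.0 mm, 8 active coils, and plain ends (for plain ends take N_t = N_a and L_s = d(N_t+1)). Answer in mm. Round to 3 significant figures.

63.0 mm

plain ends: N_t = N_a = 8
L_s = d·(N_t+1) = 7.0 × 9 = 63 mm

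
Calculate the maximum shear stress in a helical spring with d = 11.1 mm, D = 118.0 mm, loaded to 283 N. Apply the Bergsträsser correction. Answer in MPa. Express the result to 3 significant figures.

Spring index C = D/d = 118.0/11.1 = 10.6306
K_B = (4C+2)/(4C−3) = 44.523/39.523 = 1.1265
τ₀ = 8FD/(πd³) = 8·283·118.0/(π·11.1³) = 267152/4296.5 = 62.178 MPa
τ_max = K·τ₀ = 1.1265 × 62.178 = 70.045 MPa

70.0 MPa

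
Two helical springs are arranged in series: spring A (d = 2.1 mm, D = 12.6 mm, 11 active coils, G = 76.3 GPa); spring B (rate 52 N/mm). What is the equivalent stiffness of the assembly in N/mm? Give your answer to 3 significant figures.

k_A = Gd⁴/(8D³N_a) = (76.3×10³)(2.1⁴)/(8·12.6³·11) = 8.4296 N/mm
Series: 1/k_eq = 1/8.4296 + 1/52 = 0.13786; k_eq = 7.2537 N/mm

7.25 N/mm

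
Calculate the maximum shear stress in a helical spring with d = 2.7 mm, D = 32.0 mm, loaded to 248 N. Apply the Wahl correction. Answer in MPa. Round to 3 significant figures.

Spring index C = D/d = 32.0/2.7 = 11.8519
K_W = (4C−1)/(4C−4) + 0.615/C = 46.407/43.407 + 0.0519 = 1.1210
τ₀ = 8FD/(πd³) = 8·248·32.0/(π·2.7³) = 63488/61.836 = 1026.7 MPa
τ_max = K·τ₀ = 1.1210 × 1026.7 = 1151 MPa

1150 MPa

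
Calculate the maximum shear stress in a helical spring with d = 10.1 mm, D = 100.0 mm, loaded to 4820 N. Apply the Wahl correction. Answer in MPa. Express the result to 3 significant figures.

1370 MPa

Spring index C = D/d = 100.0/10.1 = 9.9010
K_W = (4C−1)/(4C−4) + 0.615/C = 38.604/35.604 + 0.0621 = 1.1464
τ₀ = 8FD/(πd³) = 8·4820·100.0/(π·10.1³) = 3.856e+06/3236.8 = 1191.3 MPa
τ_max = K·τ₀ = 1.1464 × 1191.3 = 1365.7 MPa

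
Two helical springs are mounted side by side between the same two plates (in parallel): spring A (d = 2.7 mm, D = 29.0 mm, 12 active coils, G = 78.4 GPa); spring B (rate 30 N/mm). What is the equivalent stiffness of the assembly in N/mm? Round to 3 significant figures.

k_A = Gd⁴/(8D³N_a) = (78.4×10³)(2.7⁴)/(8·29.0³·12) = 1.7795 N/mm
Parallel: k_eq = 1.7795 + 30 = 31.78 N/mm

31.8 N/mm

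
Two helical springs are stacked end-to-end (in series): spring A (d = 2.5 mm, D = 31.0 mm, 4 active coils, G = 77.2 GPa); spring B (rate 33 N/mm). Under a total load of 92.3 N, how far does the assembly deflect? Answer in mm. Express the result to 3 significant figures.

32.0 mm

k_A = Gd⁴/(8D³N_a) = (77.2×10³)(2.5⁴)/(8·31.0³·4) = 3.1633 N/mm
Series: 1/k_eq = 1/3.1633 + 1/33 = 0.34643; k_eq = 2.8866 N/mm
δ = F/k_eq = 92.3/2.8866 = 31.975 mm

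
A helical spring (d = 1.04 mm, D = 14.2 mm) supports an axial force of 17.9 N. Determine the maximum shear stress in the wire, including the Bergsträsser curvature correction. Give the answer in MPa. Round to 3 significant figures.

Spring index C = D/d = 14.2/1.04 = 13.6538
K_B = (4C+2)/(4C−3) = 56.615/51.615 = 1.0969
τ₀ = 8FD/(πd³) = 8·17.9·14.2/(π·1.04³) = 2033.44/3.5339 = 575.42 MPa
τ_max = K·τ₀ = 1.0969 × 575.42 = 631.16 MPa

631 MPa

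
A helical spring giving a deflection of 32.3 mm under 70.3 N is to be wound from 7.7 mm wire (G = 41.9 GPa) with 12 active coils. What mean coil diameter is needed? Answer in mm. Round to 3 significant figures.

89.0 mm

Required rate k = F/δ = 70.3/32.3 = 2.1765 N/mm
D = (Gd⁴/(8N_a·k))^(1/3) = (41.9×10³·7.7⁴/(8·12·2.1765))^(1/3)
  = (704941)^(1/3) = 88.9988 mm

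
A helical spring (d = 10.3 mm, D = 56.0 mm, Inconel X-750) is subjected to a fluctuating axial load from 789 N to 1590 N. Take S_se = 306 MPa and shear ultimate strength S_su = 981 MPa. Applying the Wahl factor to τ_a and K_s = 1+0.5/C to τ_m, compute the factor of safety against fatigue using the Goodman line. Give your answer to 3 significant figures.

2.55

C = D/d = 56.0/10.3 = 5.4369; K_W = (4C−1)/(4C−4)+0.615/C = 1.2822; K_s = 1+0.5/C = 1.0920
F_a = (F_max−F_min)/2 = 400.5 N; F_m = (F_max+F_min)/2 = 1189.5 N
τ_a = K_W·8F_aD/(πd³) = 1.2822 × 52.266 = 67.013 MPa
τ_m = K_s·8F_mD/(πd³) = 1.0920 × 155.23 = 169.51 MPa
Goodman: 1/n_f = τ_a/S_se + τ_m/S_su = 67.013/306 + 169.51/981 = 0.21900 + 0.17279 = 0.39179
n_f = 1/0.39179 = 2.552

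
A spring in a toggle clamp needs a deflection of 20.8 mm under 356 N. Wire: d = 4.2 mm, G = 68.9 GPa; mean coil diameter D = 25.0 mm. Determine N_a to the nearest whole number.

Required rate k = F/δ = 356/20.8 = 17.115 N/mm
N_a = Gd⁴/(8D³k) = (68.9×10³ × 4.2⁴)/(8 × 25.0³ × 17.115)
    = 2.14396e+07 / 2.13942e+06 = 10.02 → 10 coils

10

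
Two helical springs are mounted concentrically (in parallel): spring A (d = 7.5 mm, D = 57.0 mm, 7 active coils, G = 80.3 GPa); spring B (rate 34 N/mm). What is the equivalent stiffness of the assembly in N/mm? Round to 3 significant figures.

58.5 N/mm

k_A = Gd⁴/(8D³N_a) = (80.3×10³)(7.5⁴)/(8·57.0³·7) = 24.499 N/mm
Parallel: k_eq = 24.499 + 34 = 58.499 N/mm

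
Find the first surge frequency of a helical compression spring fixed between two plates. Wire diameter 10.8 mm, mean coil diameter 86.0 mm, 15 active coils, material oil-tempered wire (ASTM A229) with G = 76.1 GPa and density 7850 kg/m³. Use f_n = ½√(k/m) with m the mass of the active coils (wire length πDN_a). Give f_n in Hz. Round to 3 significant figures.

34.1 Hz

k = Gd⁴/(8D³N_a) = (76.1×10³)(10.8⁴)/(8·86.0³·15) = 13.564 N/mm = 13564 N/m
Wire length L = πDN_a = π·86.0·15 = 4052.7 mm
m = ρ·(πd²/4)·L = 7850 × 91.609×10⁻⁶ m² × 4.0527 m = 2.9144 kg
f_n = ½√(k/m) = 0.5·√(13564/2.9144) = 0.5·√(4654.3) = 34.111 Hz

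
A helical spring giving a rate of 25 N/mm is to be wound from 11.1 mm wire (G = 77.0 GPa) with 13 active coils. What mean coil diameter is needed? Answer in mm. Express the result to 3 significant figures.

76.6 mm

D = (Gd⁴/(8N_a·k))^(1/3) = (77.0×10³·11.1⁴/(8·13·25))^(1/3)
  = (449582)^(1/3) = 76.6072 mm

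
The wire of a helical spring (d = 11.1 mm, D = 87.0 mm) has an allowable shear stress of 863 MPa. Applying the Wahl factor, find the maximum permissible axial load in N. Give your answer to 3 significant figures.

C = D/d = 87.0/11.1 = 7.8378
K_W = (4C−1)/(4C−4) + 0.615/C = 30.351/27.351 + 0.0785 = 1.1881
τ_max = K·8FD/(πd³) → F_max = τ_allow·πd³/(8DK)
F_max = 863·π·11.1³/(8·87.0·1.1881) = 3.7079e+06/826.95 = 4483.8 N

4480 N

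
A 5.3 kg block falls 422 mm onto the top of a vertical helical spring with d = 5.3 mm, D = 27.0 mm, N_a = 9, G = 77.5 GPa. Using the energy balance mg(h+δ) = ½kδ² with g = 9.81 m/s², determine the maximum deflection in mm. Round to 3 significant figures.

33.1 mm

k = Gd⁴/(8D³N_a) = (77.5×10³)(5.3⁴)/(8·27.0³·9) = 43.15 N/mm
W = mg = 5.3 × 9.81 = 51.993 N
½kδ² − Wδ − Wh = 0 → δ = (W + √(W² + 2kWh))/k
δ = (51.993 + √(2703.3 + 1.89351e+06))/43.15 = (51.993 + 1377)/43.15 = 33.118 mm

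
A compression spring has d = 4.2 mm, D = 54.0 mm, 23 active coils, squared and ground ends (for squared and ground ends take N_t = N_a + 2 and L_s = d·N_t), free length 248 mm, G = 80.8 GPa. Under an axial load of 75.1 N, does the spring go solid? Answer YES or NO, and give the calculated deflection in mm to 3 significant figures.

k = Gd⁴/(8D³N_a) = (80.8×10³)(4.2⁴)/(8·54.0³·23) = 0.86778 N/mm
N_t = 25; L_s = 4.2·25 = 105 mm; δ_solid = L₀ − L_s = 248 − 105 = 143 mm
δ = F/k = 75.1/0.86778 = 86.543 mm
δ < δ_solid → spring does not go solid

NO, δ = 86.5 mm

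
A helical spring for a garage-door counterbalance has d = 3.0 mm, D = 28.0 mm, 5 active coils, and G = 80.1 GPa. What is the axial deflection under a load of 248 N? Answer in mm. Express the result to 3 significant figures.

33.6 mm

k = Gd⁴/(8D³N_a) = (80.1×10³)(3.0⁴)/(8·28.0³·5) = 7.389 N/mm
δ = F/k = 248 / 7.389 = 33.564 mm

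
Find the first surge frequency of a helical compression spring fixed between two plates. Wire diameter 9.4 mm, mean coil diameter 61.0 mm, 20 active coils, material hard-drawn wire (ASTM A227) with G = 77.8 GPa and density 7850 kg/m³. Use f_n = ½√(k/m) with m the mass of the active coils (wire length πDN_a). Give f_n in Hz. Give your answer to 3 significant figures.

k = Gd⁴/(8D³N_a) = (77.8×10³)(9.4⁴)/(8·61.0³·20) = 16.726 N/mm = 16726 N/m
Wire length L = πDN_a = π·61.0·20 = 3832.7 mm
m = ρ·(πd²/4)·L = 7850 × 69.398×10⁻⁶ m² × 3.8327 m = 2.088 kg
f_n = ½√(k/m) = 0.5·√(16726/2.088) = 0.5·√(8010.4) = 44.751 Hz

44.8 Hz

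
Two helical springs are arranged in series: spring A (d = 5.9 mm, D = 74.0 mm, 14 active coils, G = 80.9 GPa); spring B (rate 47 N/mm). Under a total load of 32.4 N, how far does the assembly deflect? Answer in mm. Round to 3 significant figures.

k_A = Gd⁴/(8D³N_a) = (80.9×10³)(5.9⁴)/(8·74.0³·14) = 2.1599 N/mm
Series: 1/k_eq = 1/2.1599 + 1/47 = 0.48425; k_eq = 2.065 N/mm
δ = F/k_eq = 32.4/2.065 = 15.69 mm

15.7 mm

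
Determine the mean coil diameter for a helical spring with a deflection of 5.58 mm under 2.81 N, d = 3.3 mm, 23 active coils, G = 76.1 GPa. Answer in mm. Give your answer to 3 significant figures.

46.0 mm

Required rate k = F/δ = 2.81/5.58 = 0.50358 N/mm
D = (Gd⁴/(8N_a·k))^(1/3) = (76.1×10³·3.3⁴/(8·23·0.50358))^(1/3)
  = (97398.1)^(1/3) = 46.0098 mm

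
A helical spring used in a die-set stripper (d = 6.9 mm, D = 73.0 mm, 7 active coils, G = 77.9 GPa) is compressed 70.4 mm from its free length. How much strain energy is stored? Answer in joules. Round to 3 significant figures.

20.1 J

k = Gd⁴/(8D³N_a) = (77.9×10³)(6.9⁴)/(8·73.0³·7) = 8.1055 N/mm
U = ½kδ² = 0.5 × 8.1055 × 70.4² = 20086 N·mm = 20.086 J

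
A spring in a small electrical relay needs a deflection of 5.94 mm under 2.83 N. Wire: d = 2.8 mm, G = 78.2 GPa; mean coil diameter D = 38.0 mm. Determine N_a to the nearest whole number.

Required rate k = F/δ = 2.83/5.94 = 0.47643 N/mm
N_a = Gd⁴/(8D³k) = (78.2×10³ × 2.8⁴)/(8 × 38.0³ × 0.47643)
    = 4.80661e+06 / 209142 = 22.98 → 23 coils

23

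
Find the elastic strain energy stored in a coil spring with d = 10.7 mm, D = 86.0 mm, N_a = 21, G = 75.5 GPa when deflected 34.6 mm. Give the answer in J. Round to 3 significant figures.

k = Gd⁴/(8D³N_a) = (75.5×10³)(10.7⁴)/(8·86.0³·21) = 9.2614 N/mm
U = ½kδ² = 0.5 × 9.2614 × 34.6² = 5543.7 N·mm = 5.5437 J

5.54 J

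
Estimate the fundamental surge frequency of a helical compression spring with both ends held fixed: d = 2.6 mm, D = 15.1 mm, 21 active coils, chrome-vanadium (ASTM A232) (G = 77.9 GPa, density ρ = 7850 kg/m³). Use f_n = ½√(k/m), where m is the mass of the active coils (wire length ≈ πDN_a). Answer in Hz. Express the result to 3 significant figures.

k = Gd⁴/(8D³N_a) = (77.9×10³)(2.6⁴)/(8·15.1³·21) = 6.1545 N/mm = 6154.5 N/m
Wire length L = πDN_a = π·15.1·21 = 996.2 mm
m = ρ·(πd²/4)·L = 7850 × 5.3093×10⁻⁶ m² × 0.9962 m = 0.04152 kg
f_n = ½√(k/m) = 0.5·√(6154.5/0.04152) = 0.5·√(1.4823e+05) = 192.5 Hz

193 Hz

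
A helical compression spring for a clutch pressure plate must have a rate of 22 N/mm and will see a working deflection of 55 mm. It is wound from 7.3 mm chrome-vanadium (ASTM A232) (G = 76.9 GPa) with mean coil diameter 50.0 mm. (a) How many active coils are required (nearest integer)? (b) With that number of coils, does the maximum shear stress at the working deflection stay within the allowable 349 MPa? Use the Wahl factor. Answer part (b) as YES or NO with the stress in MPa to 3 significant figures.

(a) 10 coils; (b) NO, τ_max = 479 MPa

N_a = Gd⁴/(8D³k) = (76.9×10³)(7.3⁴)/(8·50.0³·22) = 9.926 → N_a = 10
Actual rate k = Gd⁴/(8D³·10) = 21.838 N/mm
Working load F = kδ = 21.838·55 = 1201.1 N
C = 50.0/7.3 = 6.8493; K_W = (4C−1)/(4C−4)+0.615/C = 1.2180
τ_max = K_W·8FD/(πd³) = 1.2180·393.12 = 478.82 MPa
τ_max > 349 MPa → exceeds allowable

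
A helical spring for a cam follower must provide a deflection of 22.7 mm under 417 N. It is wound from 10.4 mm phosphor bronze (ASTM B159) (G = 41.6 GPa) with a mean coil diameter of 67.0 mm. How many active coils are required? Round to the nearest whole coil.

Required rate k = F/δ = 417/22.7 = 18.37 N/mm
N_a = Gd⁴/(8D³k) = (41.6×10³ × 10.4⁴)/(8 × 67.0³ × 18.37)
    = 4.86661e+08 / 4.42002e+07 = 11.01 → 11 coils

11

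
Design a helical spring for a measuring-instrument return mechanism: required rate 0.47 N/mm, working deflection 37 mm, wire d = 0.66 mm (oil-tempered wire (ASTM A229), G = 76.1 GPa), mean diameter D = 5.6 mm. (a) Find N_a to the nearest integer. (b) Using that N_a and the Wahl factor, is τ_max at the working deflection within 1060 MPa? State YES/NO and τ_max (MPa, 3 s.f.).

(a) 22 coils; (b) YES, τ_max = 1010 MPa

N_a = Gd⁴/(8D³k) = (76.1×10³)(0.66⁴)/(8·5.6³·0.47) = 21.87 → N_a = 22
Actual rate k = Gd⁴/(8D³·22) = 0.46718 N/mm
Working load F = kδ = 0.46718·37 = 17.286 N
C = 5.6/0.66 = 8.4848; K_W = (4C−1)/(4C−4)+0.615/C = 1.1727
τ_max = K_W·8FD/(πd³) = 1.1727·857.4 = 1005.5 MPa
τ_max ≤ 1060 MPa → acceptable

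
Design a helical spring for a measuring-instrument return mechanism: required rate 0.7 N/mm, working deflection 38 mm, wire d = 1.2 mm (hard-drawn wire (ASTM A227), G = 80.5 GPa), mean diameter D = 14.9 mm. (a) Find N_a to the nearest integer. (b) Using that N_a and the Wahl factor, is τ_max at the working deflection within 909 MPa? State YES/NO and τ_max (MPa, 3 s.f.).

N_a = Gd⁴/(8D³k) = (80.5×10³)(1.2⁴)/(8·14.9³·0.7) = 9.011 → N_a = 9
Actual rate k = Gd⁴/(8D³·9) = 0.70086 N/mm
Working load F = kδ = 0.70086·38 = 26.633 N
C = 14.9/1.2 = 12.4167; K_W = (4C−1)/(4C−4)+0.615/C = 1.1152
τ_max = K_W·8FD/(πd³) = 1.1152·584.78 = 652.17 MPa
τ_max ≤ 909 MPa → acceptable

(a) 9 coils; (b) YES, τ_max = 652 MPa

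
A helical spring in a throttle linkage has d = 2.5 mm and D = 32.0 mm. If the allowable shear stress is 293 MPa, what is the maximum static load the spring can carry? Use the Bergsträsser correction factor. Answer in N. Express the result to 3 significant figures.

50.9 N

C = D/d = 32.0/2.5 = 12.8000
K_B = (4C+2)/(4C−3) = 53.200/48.200 = 1.1037
τ_max = K·8FD/(πd³) → F_max = τ_allow·πd³/(8DK)
F_max = 293·π·2.5³/(8·32.0·1.1037) = 14383/282.56 = 50.902 N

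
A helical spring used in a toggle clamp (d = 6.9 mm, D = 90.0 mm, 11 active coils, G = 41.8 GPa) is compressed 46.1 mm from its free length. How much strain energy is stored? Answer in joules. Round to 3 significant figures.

1.57 J

k = Gd⁴/(8D³N_a) = (41.8×10³)(6.9⁴)/(8·90.0³·11) = 1.4769 N/mm
U = ½kδ² = 0.5 × 1.4769 × 46.1² = 1569.4 N·mm = 1.5694 J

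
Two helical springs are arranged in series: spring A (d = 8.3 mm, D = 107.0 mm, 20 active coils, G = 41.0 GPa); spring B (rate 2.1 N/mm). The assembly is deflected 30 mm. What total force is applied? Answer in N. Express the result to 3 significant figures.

20.2 N

k_A = Gd⁴/(8D³N_a) = (41.0×10³)(8.3⁴)/(8·107.0³·20) = 0.99272 N/mm
Series: 1/k_eq = 1/0.99272 + 1/2.1 = 1.4835; k_eq = 0.67407 N/mm
F = k_eq·δ = 0.67407·30 = 20.222 N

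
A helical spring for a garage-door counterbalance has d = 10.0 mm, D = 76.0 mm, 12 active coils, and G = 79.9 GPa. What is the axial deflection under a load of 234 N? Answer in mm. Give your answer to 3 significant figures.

12.3 mm

k = Gd⁴/(8D³N_a) = (79.9×10³)(10.0⁴)/(8·76.0³·12) = 18.96 N/mm
δ = F/k = 234 / 18.96 = 12.342 mm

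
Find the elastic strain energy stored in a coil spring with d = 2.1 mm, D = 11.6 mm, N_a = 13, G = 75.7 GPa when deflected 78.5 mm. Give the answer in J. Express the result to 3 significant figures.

27.9 J

k = Gd⁴/(8D³N_a) = (75.7×10³)(2.1⁴)/(8·11.6³·13) = 9.0691 N/mm
U = ½kδ² = 0.5 × 9.0691 × 78.5² = 27943 N·mm = 27.943 J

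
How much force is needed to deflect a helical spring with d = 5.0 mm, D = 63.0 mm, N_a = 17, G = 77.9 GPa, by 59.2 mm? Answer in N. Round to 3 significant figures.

k = Gd⁴/(8D³N_a) = (77.9×10³)(5.0⁴)/(8·63.0³·17) = 1.4317 N/mm
F = k·δ = 1.4317 × 59.2 = 84.758 N

84.8 N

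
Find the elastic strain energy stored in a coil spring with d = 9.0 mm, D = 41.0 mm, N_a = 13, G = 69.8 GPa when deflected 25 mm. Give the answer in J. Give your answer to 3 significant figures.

k = Gd⁴/(8D³N_a) = (69.8×10³)(9.0⁴)/(8·41.0³·13) = 63.891 N/mm
U = ½kδ² = 0.5 × 63.891 × 25² = 19966 N·mm = 19.966 J

20.0 J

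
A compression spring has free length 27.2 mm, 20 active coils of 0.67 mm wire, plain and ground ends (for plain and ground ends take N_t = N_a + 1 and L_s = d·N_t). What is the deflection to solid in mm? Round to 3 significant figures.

13.1 mm

N_t = 21; L_s = 0.67·21 = 14.07 mm
δ_solid = L₀ − L_s = 27.2 − 14.07 = 13.13 mm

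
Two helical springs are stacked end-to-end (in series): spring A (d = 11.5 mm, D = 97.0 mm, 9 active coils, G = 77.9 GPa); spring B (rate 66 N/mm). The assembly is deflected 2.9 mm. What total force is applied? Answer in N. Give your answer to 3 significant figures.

k_A = Gd⁴/(8D³N_a) = (77.9×10³)(11.5⁴)/(8·97.0³·9) = 20.734 N/mm
Series: 1/k_eq = 1/20.734 + 1/66 = 0.063382; k_eq = 15.777 N/mm
F = k_eq·δ = 15.777·2.9 = 45.755 N

45.8 N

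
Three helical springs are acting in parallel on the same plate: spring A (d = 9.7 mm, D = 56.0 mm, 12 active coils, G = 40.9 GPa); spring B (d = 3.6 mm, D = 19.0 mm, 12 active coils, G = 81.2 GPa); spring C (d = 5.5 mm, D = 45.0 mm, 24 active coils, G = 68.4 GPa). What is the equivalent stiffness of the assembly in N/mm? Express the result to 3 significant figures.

45.8 N/mm

k_A = Gd⁴/(8D³N_a) = (40.9×10³)(9.7⁴)/(8·56.0³·12) = 21.477 N/mm
k_B = Gd⁴/(8D³N_a) = (81.2×10³)(3.6⁴)/(8·19.0³·12) = 20.713 N/mm
k_C = Gd⁴/(8D³N_a) = (68.4×10³)(5.5⁴)/(8·45.0³·24) = 3.5774 N/mm
Parallel: k_eq = 21.477 + 20.713 + 3.5774 = 45.767 N/mm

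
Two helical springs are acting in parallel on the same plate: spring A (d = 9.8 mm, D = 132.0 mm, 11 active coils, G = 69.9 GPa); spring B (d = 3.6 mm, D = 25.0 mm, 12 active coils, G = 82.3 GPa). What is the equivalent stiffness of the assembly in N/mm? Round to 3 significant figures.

12.4 N/mm

k_A = Gd⁴/(8D³N_a) = (69.9×10³)(9.8⁴)/(8·132.0³·11) = 3.1855 N/mm
k_B = Gd⁴/(8D³N_a) = (82.3×10³)(3.6⁴)/(8·25.0³·12) = 9.2155 N/mm
Parallel: k_eq = 3.1855 + 9.2155 = 12.401 N/mm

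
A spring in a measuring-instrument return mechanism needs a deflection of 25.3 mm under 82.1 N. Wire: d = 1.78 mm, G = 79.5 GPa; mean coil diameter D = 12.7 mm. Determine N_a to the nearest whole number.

15

Required rate k = F/δ = 82.1/25.3 = 3.2451 N/mm
N_a = Gd⁴/(8D³k) = (79.5×10³ × 1.78⁴)/(8 × 12.7³ × 3.2451)
    = 798081 / 53177 = 15.01 → 15 coils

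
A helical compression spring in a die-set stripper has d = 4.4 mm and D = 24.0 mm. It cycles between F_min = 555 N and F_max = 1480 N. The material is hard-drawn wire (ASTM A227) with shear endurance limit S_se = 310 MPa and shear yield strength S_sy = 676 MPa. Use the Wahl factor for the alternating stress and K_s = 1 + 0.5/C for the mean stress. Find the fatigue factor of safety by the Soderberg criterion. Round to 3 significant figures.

C = D/d = 24.0/4.4 = 5.4545; K_W = (4C−1)/(4C−4)+0.615/C = 1.2811; K_s = 1+0.5/C = 1.0917
F_a = (F_max−F_min)/2 = 462.5 N; F_m = (F_max+F_min)/2 = 1017.5 N
τ_a = K_W·8F_aD/(πd³) = 1.2811 × 331.82 = 425.1 MPa
τ_m = K_s·8F_mD/(πd³) = 1.0917 × 730.01 = 796.93 MPa
Soderberg: 1/n_f = τ_a/S_se + τ_m/S_sy = 425.1/310 + 796.93/676 = 1.37130 + 1.17888 = 2.5502
n_f = 1/2.5502 = 0.3921

0.392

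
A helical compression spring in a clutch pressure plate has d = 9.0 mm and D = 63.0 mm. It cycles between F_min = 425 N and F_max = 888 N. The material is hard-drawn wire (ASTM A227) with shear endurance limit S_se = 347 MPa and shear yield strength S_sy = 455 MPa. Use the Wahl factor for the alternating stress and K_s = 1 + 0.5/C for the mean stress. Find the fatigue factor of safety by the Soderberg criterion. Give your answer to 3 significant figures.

1.93

C = D/d = 63.0/9.0 = 7.0000; K_W = (4C−1)/(4C−4)+0.615/C = 1.2129; K_s = 1+0.5/C = 1.0714
F_a = (F_max−F_min)/2 = 231.5 N; F_m = (F_max+F_min)/2 = 656.5 N
τ_a = K_W·8F_aD/(πd³) = 1.2129 × 50.945 = 61.789 MPa
τ_m = K_s·8F_mD/(πd³) = 1.0714 × 144.47 = 154.79 MPa
Soderberg: 1/n_f = τ_a/S_se + τ_m/S_sy = 61.789/347 + 154.79/455 = 0.17807 + 0.34020 = 0.51827
n_f = 1/0.51827 = 1.929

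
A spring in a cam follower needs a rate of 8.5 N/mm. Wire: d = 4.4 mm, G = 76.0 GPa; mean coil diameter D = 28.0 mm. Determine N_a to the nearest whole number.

19

N_a = Gd⁴/(8D³k) = (76.0×10³ × 4.4⁴)/(8 × 28.0³ × 8.5)
    = 2.84855e+07 / 1.49274e+06 = 19.08 → 19 coils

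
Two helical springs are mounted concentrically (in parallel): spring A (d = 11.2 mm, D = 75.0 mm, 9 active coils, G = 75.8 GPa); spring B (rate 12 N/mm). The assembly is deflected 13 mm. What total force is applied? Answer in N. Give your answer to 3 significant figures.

k_A = Gd⁴/(8D³N_a) = (75.8×10³)(11.2⁴)/(8·75.0³·9) = 39.267 N/mm
Parallel: k_eq = 39.267 + 12 = 51.267 N/mm
F = k_eq·δ = 51.267·13 = 666.47 N

666 N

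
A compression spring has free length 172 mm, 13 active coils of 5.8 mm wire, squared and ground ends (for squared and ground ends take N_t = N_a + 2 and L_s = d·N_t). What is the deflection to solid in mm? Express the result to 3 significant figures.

N_t = 15; L_s = 5.8·15 = 87 mm
δ_solid = L₀ − L_s = 172 − 87 = 85 mm

85.0 mm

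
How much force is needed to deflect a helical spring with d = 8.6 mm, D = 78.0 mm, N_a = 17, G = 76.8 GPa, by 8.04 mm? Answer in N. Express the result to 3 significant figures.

k = Gd⁴/(8D³N_a) = (76.8×10³)(8.6⁴)/(8·78.0³·17) = 6.5093 N/mm
F = k·δ = 6.5093 × 8.04 = 52.335 N

52.3 N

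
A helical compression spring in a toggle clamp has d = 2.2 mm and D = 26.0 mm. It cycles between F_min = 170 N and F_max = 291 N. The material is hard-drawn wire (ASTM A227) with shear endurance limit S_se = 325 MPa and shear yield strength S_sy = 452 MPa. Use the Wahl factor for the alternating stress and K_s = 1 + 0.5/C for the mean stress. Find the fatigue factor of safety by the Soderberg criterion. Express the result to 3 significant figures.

0.217

C = D/d = 26.0/2.2 = 11.8182; K_W = (4C−1)/(4C−4)+0.615/C = 1.1214; K_s = 1+0.5/C = 1.0423
F_a = (F_max−F_min)/2 = 60.5 N; F_m = (F_max+F_min)/2 = 230.5 N
τ_a = K_W·8F_aD/(πd³) = 1.1214 × 376.18 = 421.84 MPa
τ_m = K_s·8F_mD/(πd³) = 1.0423 × 1433.2 = 1493.9 MPa
Soderberg: 1/n_f = τ_a/S_se + τ_m/S_sy = 421.84/325 + 1493.9/452 = 1.29797 + 3.30502 = 4.603
n_f = 1/4.603 = 0.2173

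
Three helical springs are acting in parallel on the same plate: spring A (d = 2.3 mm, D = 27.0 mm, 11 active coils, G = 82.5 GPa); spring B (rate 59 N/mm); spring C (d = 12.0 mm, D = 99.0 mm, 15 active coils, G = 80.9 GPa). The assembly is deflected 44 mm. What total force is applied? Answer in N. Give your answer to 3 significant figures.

k_A = Gd⁴/(8D³N_a) = (82.5×10³)(2.3⁴)/(8·27.0³·11) = 1.3329 N/mm
k_C = Gd⁴/(8D³N_a) = (80.9×10³)(12.0⁴)/(8·99.0³·15) = 14.407 N/mm
Parallel: k_eq = 1.3329 + 59 + 14.407 = 74.74 N/mm
F = k_eq·δ = 74.74·44 = 3288.6 N

3290 N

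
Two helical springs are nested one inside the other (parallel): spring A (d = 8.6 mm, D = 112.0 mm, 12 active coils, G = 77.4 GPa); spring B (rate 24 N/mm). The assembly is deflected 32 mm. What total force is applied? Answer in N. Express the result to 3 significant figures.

868 N

k_A = Gd⁴/(8D³N_a) = (77.4×10³)(8.6⁴)/(8·112.0³·12) = 3.1391 N/mm
Parallel: k_eq = 3.1391 + 24 = 27.139 N/mm
F = k_eq·δ = 27.139·32 = 868.45 N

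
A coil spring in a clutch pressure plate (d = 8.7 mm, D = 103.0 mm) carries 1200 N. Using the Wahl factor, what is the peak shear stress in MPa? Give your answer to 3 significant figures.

536 MPa

Spring index C = D/d = 103.0/8.7 = 11.8391
K_W = (4C−1)/(4C−4) + 0.615/C = 46.356/43.356 + 0.0519 = 1.1211
τ₀ = 8FD/(πd³) = 8·1200·103.0/(π·8.7³) = 988800/2068.7 = 477.97 MPa
τ_max = K·τ₀ = 1.1211 × 477.97 = 535.87 MPa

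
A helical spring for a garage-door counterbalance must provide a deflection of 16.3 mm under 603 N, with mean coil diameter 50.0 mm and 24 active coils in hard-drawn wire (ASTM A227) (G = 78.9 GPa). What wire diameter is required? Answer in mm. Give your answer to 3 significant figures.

Required rate k = F/δ = 603/16.3 = 36.994 N/mm
d = (8D³N_a·k / G)^(1/4) = (8·50.0³·24·36.994 / (78.9×10³))^0.25
  = (11253)^0.25 = 10.2995 mm

10.3 mm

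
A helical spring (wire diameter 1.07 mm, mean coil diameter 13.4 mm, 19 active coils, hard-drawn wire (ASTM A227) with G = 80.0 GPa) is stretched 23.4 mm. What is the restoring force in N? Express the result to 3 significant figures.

6.71 N

k = Gd⁴/(8D³N_a) = (80.0×10³)(1.07⁴)/(8·13.4³·19) = 0.28673 N/mm
F = k·δ = 0.28673 × 23.4 = 6.7094 N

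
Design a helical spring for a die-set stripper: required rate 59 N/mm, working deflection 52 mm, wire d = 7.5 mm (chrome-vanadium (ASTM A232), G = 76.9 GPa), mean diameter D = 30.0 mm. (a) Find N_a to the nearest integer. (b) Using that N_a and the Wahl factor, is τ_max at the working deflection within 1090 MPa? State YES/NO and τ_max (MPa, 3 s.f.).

N_a = Gd⁴/(8D³k) = (76.9×10³)(7.5⁴)/(8·30.0³·59) = 19.09 → N_a = 19
Actual rate k = Gd⁴/(8D³·19) = 59.288 N/mm
Working load F = kδ = 59.288·52 = 3083 N
C = 30.0/7.5 = 4.0000; K_W = (4C−1)/(4C−4)+0.615/C = 1.4038
τ_max = K_W·8FD/(πd³) = 1.4038·558.27 = 783.67 MPa
τ_max ≤ 1090 MPa → acceptable

(a) 19 coils; (b) YES, τ_max = 784 MPa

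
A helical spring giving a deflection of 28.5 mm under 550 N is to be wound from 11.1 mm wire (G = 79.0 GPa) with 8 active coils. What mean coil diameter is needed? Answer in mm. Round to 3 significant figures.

Required rate k = F/δ = 550/28.5 = 19.298 N/mm
D = (Gd⁴/(8N_a·k))^(1/3) = (79.0×10³·11.1⁴/(8·8·19.298))^(1/3)
  = (971004)^(1/3) = 99.0240 mm

99.0 mm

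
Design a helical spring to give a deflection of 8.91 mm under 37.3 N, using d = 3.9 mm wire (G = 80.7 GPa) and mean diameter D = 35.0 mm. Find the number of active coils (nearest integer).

13

Required rate k = F/δ = 37.3/8.91 = 4.1863 N/mm
N_a = Gd⁴/(8D³k) = (80.7×10³ × 3.9⁴)/(8 × 35.0³ × 4.1863)
    = 1.86695e+07 / 1.4359e+06 = 13 → 13 coils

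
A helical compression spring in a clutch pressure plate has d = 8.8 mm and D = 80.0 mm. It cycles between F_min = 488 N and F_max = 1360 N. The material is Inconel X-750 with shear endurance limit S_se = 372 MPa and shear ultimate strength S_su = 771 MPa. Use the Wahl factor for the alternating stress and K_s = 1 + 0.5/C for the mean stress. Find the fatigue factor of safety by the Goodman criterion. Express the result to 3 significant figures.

1.27

C = D/d = 80.0/8.8 = 9.0909; K_W = (4C−1)/(4C−4)+0.615/C = 1.1603; K_s = 1+0.5/C = 1.0550
F_a = (F_max−F_min)/2 = 436 N; F_m = (F_max+F_min)/2 = 924 N
τ_a = K_W·8F_aD/(πd³) = 1.1603 × 130.34 = 151.24 MPa
τ_m = K_s·8F_mD/(πd³) = 1.0550 × 276.22 = 291.41 MPa
Goodman: 1/n_f = τ_a/S_se + τ_m/S_su = 151.24/372 + 291.41/771 = 0.40655 + 0.37797 = 0.78451
n_f = 1/0.78451 = 1.275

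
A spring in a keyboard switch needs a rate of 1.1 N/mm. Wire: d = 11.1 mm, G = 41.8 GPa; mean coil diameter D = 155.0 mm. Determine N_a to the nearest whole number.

N_a = Gd⁴/(8D³k) = (41.8×10³ × 11.1⁴)/(8 × 155.0³ × 1.1)
    = 6.34553e+08 / 3.27701e+07 = 19.36 → 19 coils

19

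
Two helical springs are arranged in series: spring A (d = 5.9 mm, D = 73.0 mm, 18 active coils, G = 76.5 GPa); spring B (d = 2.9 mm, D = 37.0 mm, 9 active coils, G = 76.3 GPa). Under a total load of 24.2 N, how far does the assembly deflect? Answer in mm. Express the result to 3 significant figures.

31.0 mm

k_A = Gd⁴/(8D³N_a) = (76.5×10³)(5.9⁴)/(8·73.0³·18) = 1.6548 N/mm
k_B = Gd⁴/(8D³N_a) = (76.3×10³)(2.9⁴)/(8·37.0³·9) = 1.4797 N/mm
Series: 1/k_eq = 1/1.6548 + 1/1.4797 = 1.2801; k_eq = 0.78118 N/mm
δ = F/k_eq = 24.2/0.78118 = 30.979 mm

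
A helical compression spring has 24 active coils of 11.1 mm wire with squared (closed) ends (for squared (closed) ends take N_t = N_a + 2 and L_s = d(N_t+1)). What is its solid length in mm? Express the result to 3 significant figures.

300 mm

squared (closed) ends: N_t = N_a + 2 = 24 + 2 = 26
L_s = d·(N_t+1) = 11.1 × 27 = 299.7 mm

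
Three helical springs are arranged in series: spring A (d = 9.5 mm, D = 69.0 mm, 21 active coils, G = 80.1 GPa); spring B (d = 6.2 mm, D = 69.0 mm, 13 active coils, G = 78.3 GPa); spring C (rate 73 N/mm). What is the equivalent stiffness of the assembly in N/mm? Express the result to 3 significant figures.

k_A = Gd⁴/(8D³N_a) = (80.1×10³)(9.5⁴)/(8·69.0³·21) = 11.821 N/mm
k_B = Gd⁴/(8D³N_a) = (78.3×10³)(6.2⁴)/(8·69.0³·13) = 3.3865 N/mm
Series: 1/k_eq = 1/11.821 + 1/3.3865 + 1/73 = 0.39358; k_eq = 2.5408 N/mm

2.54 N/mm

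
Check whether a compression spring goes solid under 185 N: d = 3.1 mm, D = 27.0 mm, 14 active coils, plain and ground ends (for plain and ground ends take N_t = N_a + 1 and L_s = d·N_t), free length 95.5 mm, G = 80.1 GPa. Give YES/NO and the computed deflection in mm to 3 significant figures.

k = Gd⁴/(8D³N_a) = (80.1×10³)(3.1⁴)/(8·27.0³·14) = 3.3556 N/mm
N_t = 15; L_s = 3.1·15 = 46.5 mm; δ_solid = L₀ − L_s = 95.5 − 46.5 = 49 mm
δ = F/k = 185/3.3556 = 55.132 mm
δ ≥ δ_solid → spring goes solid

YES, δ = 55.1 mm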